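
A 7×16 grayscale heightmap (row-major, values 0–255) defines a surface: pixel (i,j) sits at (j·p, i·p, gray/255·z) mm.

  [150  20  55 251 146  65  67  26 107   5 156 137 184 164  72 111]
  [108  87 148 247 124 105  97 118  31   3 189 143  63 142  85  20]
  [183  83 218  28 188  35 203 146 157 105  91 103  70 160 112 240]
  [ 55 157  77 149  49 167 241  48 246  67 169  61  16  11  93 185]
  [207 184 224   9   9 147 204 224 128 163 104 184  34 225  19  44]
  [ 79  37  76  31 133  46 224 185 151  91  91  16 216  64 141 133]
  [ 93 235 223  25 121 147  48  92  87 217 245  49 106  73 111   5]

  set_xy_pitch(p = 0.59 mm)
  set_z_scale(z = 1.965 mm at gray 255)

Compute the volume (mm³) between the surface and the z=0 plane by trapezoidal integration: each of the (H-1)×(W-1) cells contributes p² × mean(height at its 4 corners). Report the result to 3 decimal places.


28.234

height_mm = gray/255 × 1.965; cell vol = 0.59² × mean(4 corners)
unit = 0.59² × 1.965 / (4×255) = 0.000670604 mm³ per gray-sum
row 0: Σ corner-gray over 15 cells = 6463  → 4.3341
row 1: Σ corner-gray over 15 cells = 7113  → 4.7700
row 2: Σ corner-gray over 15 cells = 7163  → 4.8035
row 3: Σ corner-gray over 15 cells = 7309  → 4.9014
row 4: Σ corner-gray over 15 cells = 7183  → 4.8170
row 5: Σ corner-gray over 15 cells = 6872  → 4.6084
Σ rows: total corner-gray = 42103  → 28.2345 mm³


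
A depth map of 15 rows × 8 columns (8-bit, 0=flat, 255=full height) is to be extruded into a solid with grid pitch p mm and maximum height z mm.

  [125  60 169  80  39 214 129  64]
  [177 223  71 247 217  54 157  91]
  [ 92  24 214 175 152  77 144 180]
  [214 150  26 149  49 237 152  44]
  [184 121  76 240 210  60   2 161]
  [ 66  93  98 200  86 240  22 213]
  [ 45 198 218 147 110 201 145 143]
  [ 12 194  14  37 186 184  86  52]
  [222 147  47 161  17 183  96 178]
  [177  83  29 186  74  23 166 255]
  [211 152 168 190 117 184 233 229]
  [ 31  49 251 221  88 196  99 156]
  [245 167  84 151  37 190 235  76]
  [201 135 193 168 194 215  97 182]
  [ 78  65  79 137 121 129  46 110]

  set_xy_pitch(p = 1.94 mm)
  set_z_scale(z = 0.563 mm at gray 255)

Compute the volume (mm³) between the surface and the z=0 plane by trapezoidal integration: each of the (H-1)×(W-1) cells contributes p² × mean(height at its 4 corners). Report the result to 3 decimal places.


height_mm = gray/255 × 0.563; cell vol = 1.94² × mean(4 corners)
unit = 1.94² × 0.563 / (4×255) = 0.00207736 mm³ per gray-sum
row 0: Σ corner-gray over 7 cells = 3777  → 7.8462
row 1: Σ corner-gray over 7 cells = 4050  → 8.4133
row 2: Σ corner-gray over 7 cells = 3628  → 7.5367
row 3: Σ corner-gray over 7 cells = 3547  → 7.3684
row 4: Σ corner-gray over 7 cells = 3520  → 7.3123
row 5: Σ corner-gray over 7 cells = 3983  → 8.2741
row 6: Σ corner-gray over 7 cells = 3692  → 7.6696
row 7: Σ corner-gray over 7 cells = 3168  → 6.5811
row 8: Σ corner-gray over 7 cells = 3256  → 6.7639
row 9: Σ corner-gray over 7 cells = 4082  → 8.4798
row 10: Σ corner-gray over 7 cells = 4523  → 9.3959
row 11: Σ corner-gray over 7 cells = 4044  → 8.4008
row 12: Σ corner-gray over 7 cells = 4436  → 9.2152
row 13: Σ corner-gray over 7 cells = 3729  → 7.7465
Σ rows: total corner-gray = 53435  → 111.0037 mm³

111.004


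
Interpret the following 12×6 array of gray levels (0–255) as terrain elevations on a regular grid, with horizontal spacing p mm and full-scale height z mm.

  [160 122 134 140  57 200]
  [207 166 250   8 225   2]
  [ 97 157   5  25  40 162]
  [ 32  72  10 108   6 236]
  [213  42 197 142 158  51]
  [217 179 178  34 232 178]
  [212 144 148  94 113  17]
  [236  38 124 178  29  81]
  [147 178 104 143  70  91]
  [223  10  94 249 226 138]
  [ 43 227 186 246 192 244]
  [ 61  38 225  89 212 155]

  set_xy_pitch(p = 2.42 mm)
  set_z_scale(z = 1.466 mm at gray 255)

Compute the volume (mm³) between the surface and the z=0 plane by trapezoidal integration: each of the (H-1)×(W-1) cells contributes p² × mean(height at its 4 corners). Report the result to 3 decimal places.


238.811

height_mm = gray/255 × 1.466; cell vol = 2.42² × mean(4 corners)
unit = 2.42² × 1.466 / (4×255) = 0.00841714 mm³ per gray-sum
row 0: Σ corner-gray over 5 cells = 2773  → 23.3407
row 1: Σ corner-gray over 5 cells = 2220  → 18.6860
row 2: Σ corner-gray over 5 cells = 1373  → 11.5567
row 3: Σ corner-gray over 5 cells = 2002  → 16.8511
row 4: Σ corner-gray over 5 cells = 2983  → 25.1083
row 5: Σ corner-gray over 5 cells = 2868  → 24.1404
row 6: Σ corner-gray over 5 cells = 2282  → 19.2079
row 7: Σ corner-gray over 5 cells = 2283  → 19.2163
row 8: Σ corner-gray over 5 cells = 2747  → 23.1219
row 9: Σ corner-gray over 5 cells = 3508  → 29.5273
row 10: Σ corner-gray over 5 cells = 3333  → 28.0543
Σ rows: total corner-gray = 28372  → 238.8111 mm³


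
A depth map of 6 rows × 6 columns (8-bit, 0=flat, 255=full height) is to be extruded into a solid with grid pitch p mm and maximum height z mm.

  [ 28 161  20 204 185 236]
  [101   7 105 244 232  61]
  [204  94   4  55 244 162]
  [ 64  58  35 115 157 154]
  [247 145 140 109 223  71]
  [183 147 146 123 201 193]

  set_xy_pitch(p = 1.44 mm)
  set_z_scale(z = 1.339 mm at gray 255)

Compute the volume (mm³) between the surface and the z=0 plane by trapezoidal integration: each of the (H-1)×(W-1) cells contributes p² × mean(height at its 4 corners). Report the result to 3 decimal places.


35.415

height_mm = gray/255 × 1.339; cell vol = 1.44² × mean(4 corners)
unit = 1.44² × 1.339 / (4×255) = 0.00272211 mm³ per gray-sum
row 0: Σ corner-gray over 5 cells = 2742  → 7.4640
row 1: Σ corner-gray over 5 cells = 2498  → 6.7998
row 2: Σ corner-gray over 5 cells = 2108  → 5.7382
row 3: Σ corner-gray over 5 cells = 2500  → 6.8053
row 4: Σ corner-gray over 5 cells = 3162  → 8.6073
Σ rows: total corner-gray = 13010  → 35.4146 mm³


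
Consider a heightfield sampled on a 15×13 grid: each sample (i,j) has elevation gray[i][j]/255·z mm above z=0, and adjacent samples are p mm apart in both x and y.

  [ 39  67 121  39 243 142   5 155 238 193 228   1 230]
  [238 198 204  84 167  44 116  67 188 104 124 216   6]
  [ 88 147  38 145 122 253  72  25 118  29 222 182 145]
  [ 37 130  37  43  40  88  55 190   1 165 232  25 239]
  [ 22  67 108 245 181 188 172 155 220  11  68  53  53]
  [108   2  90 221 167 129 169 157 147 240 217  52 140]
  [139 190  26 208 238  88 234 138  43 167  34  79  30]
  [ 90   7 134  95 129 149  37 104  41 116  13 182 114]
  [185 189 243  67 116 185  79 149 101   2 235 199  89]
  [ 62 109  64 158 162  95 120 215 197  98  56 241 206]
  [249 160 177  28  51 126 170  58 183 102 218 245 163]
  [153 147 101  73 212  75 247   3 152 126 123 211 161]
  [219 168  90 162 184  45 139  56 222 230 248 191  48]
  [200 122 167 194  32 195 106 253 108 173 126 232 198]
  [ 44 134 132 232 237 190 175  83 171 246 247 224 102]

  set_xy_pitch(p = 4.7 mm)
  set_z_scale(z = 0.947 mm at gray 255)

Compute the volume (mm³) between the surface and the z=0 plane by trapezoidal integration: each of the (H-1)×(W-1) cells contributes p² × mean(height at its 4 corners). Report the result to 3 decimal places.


height_mm = gray/255 × 0.947; cell vol = 4.7² × mean(4 corners)
unit = 4.7² × 0.947 / (4×255) = 0.020509 mm³ per gray-sum
row 0: Σ corner-gray over 12 cells = 6401  → 131.2784
row 1: Σ corner-gray over 12 cells = 6207  → 127.2997
row 2: Σ corner-gray over 12 cells = 5227  → 107.2008
row 3: Σ corner-gray over 12 cells = 5299  → 108.6775
row 4: Σ corner-gray over 12 cells = 6441  → 132.0988
row 5: Σ corner-gray over 12 cells = 6489  → 133.0832
row 6: Σ corner-gray over 12 cells = 5277  → 108.2263
row 7: Σ corner-gray over 12 cells = 5622  → 115.3019
row 8: Σ corner-gray over 12 cells = 6702  → 137.4516
row 9: Σ corner-gray over 12 cells = 6746  → 138.3540
row 10: Σ corner-gray over 12 cells = 6702  → 137.4516
row 11: Σ corner-gray over 12 cells = 6991  → 143.3788
row 12: Σ corner-gray over 12 cells = 7551  → 154.8638
row 13: Σ corner-gray over 12 cells = 8102  → 166.1643
Σ rows: total corner-gray = 89757  → 1840.8307 mm³

1840.831


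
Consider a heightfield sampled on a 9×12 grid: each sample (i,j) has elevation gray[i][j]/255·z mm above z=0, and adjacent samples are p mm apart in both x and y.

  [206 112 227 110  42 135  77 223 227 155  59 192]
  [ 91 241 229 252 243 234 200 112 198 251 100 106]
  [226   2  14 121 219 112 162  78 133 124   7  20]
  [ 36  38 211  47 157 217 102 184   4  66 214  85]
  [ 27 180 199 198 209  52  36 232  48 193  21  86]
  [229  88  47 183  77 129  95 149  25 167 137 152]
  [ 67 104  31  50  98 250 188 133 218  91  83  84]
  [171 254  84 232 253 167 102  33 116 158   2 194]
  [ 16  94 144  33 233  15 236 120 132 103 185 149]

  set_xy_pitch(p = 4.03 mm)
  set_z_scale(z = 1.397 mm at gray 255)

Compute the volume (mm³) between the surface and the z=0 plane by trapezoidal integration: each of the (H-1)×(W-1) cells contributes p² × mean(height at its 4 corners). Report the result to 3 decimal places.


height_mm = gray/255 × 1.397; cell vol = 4.03² × mean(4 corners)
unit = 4.03² × 1.397 / (4×255) = 0.0222437 mm³ per gray-sum
row 0: Σ corner-gray over 11 cells = 7449  → 165.6931
row 1: Σ corner-gray over 11 cells = 6507  → 144.7395
row 2: Σ corner-gray over 11 cells = 4791  → 106.5694
row 3: Σ corner-gray over 11 cells = 5450  → 121.2280
row 4: Σ corner-gray over 11 cells = 5424  → 120.6496
row 5: Σ corner-gray over 11 cells = 5218  → 116.0674
row 6: Σ corner-gray over 11 cells = 5810  → 129.2357
row 7: Σ corner-gray over 11 cells = 5922  → 131.7270
Σ rows: total corner-gray = 46571  → 1035.9097 mm³

1035.910


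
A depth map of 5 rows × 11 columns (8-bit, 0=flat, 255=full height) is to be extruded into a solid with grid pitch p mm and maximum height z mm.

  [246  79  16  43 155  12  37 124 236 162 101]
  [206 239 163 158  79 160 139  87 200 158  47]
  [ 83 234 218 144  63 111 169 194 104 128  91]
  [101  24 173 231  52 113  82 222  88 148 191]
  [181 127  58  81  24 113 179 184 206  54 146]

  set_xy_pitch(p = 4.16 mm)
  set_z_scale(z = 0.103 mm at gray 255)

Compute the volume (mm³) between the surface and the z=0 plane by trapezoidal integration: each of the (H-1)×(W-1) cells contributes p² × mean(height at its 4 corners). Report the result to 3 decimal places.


37.425

height_mm = gray/255 × 0.103; cell vol = 4.16² × mean(4 corners)
unit = 4.16² × 0.103 / (4×255) = 0.00174753 mm³ per gray-sum
row 0: Σ corner-gray over 10 cells = 5094  → 8.9019
row 1: Σ corner-gray over 10 cells = 5923  → 10.3506
row 2: Σ corner-gray over 10 cells = 5462  → 9.5450
row 3: Σ corner-gray over 10 cells = 4937  → 8.6275
Σ rows: total corner-gray = 21416  → 37.4250 mm³


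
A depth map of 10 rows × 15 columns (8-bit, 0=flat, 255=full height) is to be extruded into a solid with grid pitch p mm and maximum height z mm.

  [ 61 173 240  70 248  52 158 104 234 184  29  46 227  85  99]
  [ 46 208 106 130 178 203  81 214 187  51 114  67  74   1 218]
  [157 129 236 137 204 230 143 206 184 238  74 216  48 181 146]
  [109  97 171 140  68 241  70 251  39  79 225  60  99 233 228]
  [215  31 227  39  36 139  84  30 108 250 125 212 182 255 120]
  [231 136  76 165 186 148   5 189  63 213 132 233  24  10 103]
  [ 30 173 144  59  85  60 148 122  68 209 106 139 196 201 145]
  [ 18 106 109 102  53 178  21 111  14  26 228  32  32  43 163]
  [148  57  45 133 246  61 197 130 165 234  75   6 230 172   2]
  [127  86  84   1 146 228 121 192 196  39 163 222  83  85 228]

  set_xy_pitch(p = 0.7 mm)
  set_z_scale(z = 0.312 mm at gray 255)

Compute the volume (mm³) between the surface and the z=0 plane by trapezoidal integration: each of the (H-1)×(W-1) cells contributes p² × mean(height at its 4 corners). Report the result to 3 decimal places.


height_mm = gray/255 × 0.312; cell vol = 0.7² × mean(4 corners)
unit = 0.7² × 0.312 / (4×255) = 0.000149882 mm³ per gray-sum
row 0: Σ corner-gray over 14 cells = 7352  → 1.1019
row 1: Σ corner-gray over 14 cells = 8247  → 1.2361
row 2: Σ corner-gray over 14 cells = 8638  → 1.2947
row 3: Σ corner-gray over 14 cells = 7654  → 1.1472
row 4: Σ corner-gray over 14 cells = 7265  → 1.0889
row 5: Σ corner-gray over 14 cells = 7089  → 1.0625
row 6: Σ corner-gray over 14 cells = 5886  → 0.8822
row 7: Σ corner-gray over 14 cells = 5943  → 0.8908
row 8: Σ corner-gray over 14 cells = 7299  → 1.0940
Σ rows: total corner-gray = 65373  → 9.7983 mm³

9.798


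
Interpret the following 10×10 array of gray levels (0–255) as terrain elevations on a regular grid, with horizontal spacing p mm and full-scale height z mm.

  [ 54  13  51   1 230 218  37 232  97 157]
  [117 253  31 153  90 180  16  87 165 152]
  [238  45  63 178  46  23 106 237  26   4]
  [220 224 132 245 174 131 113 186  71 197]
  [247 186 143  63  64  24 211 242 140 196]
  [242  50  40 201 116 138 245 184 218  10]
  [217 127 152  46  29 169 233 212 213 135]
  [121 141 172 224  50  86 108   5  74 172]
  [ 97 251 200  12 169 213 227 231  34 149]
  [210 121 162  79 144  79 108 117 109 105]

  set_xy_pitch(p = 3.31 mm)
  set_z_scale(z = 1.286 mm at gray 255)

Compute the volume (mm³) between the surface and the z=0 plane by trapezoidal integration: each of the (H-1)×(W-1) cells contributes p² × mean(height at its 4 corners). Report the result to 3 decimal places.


height_mm = gray/255 × 1.286; cell vol = 3.31² × mean(4 corners)
unit = 3.31² × 1.286 / (4×255) = 0.0138133 mm³ per gray-sum
row 0: Σ corner-gray over 9 cells = 4188  → 57.8500
row 1: Σ corner-gray over 9 cells = 3909  → 53.9961
row 2: Σ corner-gray over 9 cells = 4659  → 64.3561
row 3: Σ corner-gray over 9 cells = 5558  → 76.7742
row 4: Σ corner-gray over 9 cells = 5225  → 72.1744
row 5: Σ corner-gray over 9 cells = 5350  → 73.9010
row 6: Σ corner-gray over 9 cells = 4727  → 65.2954
row 7: Σ corner-gray over 9 cells = 4933  → 68.1409
row 8: Σ corner-gray over 9 cells = 5073  → 70.0748
Σ rows: total corner-gray = 43622  → 602.5629 mm³

602.563


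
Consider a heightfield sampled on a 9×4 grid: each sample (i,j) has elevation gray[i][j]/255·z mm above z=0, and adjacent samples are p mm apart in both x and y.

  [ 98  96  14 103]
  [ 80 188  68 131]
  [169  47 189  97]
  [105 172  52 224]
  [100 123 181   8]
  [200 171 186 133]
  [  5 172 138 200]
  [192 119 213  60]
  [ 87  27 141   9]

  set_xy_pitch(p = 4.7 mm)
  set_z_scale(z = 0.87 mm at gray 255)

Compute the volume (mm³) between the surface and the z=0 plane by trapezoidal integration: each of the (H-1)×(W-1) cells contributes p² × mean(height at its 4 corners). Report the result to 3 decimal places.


height_mm = gray/255 × 0.87; cell vol = 4.7² × mean(4 corners)
unit = 4.7² × 0.87 / (4×255) = 0.0188415 mm³ per gray-sum
row 0: Σ corner-gray over 3 cells = 1144  → 21.5546
row 1: Σ corner-gray over 3 cells = 1461  → 27.5274
row 2: Σ corner-gray over 3 cells = 1515  → 28.5448
row 3: Σ corner-gray over 3 cells = 1493  → 28.1303
row 4: Σ corner-gray over 3 cells = 1763  → 33.2175
row 5: Σ corner-gray over 3 cells = 1872  → 35.2712
row 6: Σ corner-gray over 3 cells = 1741  → 32.8030
row 7: Σ corner-gray over 3 cells = 1348  → 25.3983
Σ rows: total corner-gray = 12337  → 232.4472 mm³

232.447


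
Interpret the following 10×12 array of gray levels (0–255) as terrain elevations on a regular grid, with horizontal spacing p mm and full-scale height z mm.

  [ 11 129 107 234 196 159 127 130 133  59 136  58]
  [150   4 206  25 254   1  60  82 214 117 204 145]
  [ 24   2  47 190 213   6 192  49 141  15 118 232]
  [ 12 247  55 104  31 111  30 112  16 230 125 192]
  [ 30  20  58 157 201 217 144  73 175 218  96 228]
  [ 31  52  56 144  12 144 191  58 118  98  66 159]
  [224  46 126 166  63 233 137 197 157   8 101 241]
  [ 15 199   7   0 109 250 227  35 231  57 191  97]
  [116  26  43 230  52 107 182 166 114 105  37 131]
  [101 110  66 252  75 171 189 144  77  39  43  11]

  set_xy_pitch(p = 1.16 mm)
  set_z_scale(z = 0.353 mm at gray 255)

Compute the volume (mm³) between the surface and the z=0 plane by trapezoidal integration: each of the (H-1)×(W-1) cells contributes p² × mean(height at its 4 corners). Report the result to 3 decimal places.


21.324

height_mm = gray/255 × 0.353; cell vol = 1.16² × mean(4 corners)
unit = 1.16² × 0.353 / (4×255) = 0.000465683 mm³ per gray-sum
row 0: Σ corner-gray over 11 cells = 5518  → 2.5696
row 1: Σ corner-gray over 11 cells = 4831  → 2.2497
row 2: Σ corner-gray over 11 cells = 4528  → 2.1086
row 3: Σ corner-gray over 11 cells = 5302  → 2.4691
row 4: Σ corner-gray over 11 cells = 5044  → 2.3489
row 5: Σ corner-gray over 11 cells = 5001  → 2.3289
row 6: Σ corner-gray over 11 cells = 5657  → 2.6344
row 7: Σ corner-gray over 11 cells = 5095  → 2.3727
row 8: Σ corner-gray over 11 cells = 4815  → 2.2423
Σ rows: total corner-gray = 45791  → 21.3241 mm³


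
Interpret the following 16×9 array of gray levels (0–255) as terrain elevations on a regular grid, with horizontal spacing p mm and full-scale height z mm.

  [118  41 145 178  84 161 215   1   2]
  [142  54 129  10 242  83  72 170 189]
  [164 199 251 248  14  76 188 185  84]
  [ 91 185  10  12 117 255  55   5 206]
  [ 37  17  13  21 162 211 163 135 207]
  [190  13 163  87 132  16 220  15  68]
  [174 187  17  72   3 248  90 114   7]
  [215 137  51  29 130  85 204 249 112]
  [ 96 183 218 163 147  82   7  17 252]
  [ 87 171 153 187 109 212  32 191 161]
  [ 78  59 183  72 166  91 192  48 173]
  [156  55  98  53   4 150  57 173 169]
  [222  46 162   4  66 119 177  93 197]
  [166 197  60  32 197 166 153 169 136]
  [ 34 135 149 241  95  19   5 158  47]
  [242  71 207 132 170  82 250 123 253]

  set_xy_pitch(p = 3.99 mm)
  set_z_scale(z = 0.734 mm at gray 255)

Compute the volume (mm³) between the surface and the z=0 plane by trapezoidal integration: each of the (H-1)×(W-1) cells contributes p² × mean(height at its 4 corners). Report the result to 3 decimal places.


654.093

height_mm = gray/255 × 0.734; cell vol = 3.99² × mean(4 corners)
unit = 3.99² × 0.734 / (4×255) = 0.0114562 mm³ per gray-sum
row 0: Σ corner-gray over 8 cells = 3621  → 41.4830
row 1: Σ corner-gray over 8 cells = 4421  → 50.6480
row 2: Σ corner-gray over 8 cells = 4145  → 47.4861
row 3: Σ corner-gray over 8 cells = 3263  → 37.3817
row 4: Σ corner-gray over 8 cells = 3238  → 37.0953
row 5: Σ corner-gray over 8 cells = 3193  → 36.5797
row 6: Σ corner-gray over 8 cells = 3740  → 42.8463
row 7: Σ corner-gray over 8 cells = 4079  → 46.7300
row 8: Σ corner-gray over 8 cells = 4340  → 49.7200
row 9: Σ corner-gray over 8 cells = 4231  → 48.4713
row 10: Σ corner-gray over 8 cells = 3378  → 38.6991
row 11: Σ corner-gray over 8 cells = 3258  → 37.3244
row 12: Σ corner-gray over 8 cells = 4003  → 45.8593
row 13: Σ corner-gray over 8 cells = 3935  → 45.0803
row 14: Σ corner-gray over 8 cells = 4250  → 48.6890
Σ rows: total corner-gray = 57095  → 654.0934 mm³


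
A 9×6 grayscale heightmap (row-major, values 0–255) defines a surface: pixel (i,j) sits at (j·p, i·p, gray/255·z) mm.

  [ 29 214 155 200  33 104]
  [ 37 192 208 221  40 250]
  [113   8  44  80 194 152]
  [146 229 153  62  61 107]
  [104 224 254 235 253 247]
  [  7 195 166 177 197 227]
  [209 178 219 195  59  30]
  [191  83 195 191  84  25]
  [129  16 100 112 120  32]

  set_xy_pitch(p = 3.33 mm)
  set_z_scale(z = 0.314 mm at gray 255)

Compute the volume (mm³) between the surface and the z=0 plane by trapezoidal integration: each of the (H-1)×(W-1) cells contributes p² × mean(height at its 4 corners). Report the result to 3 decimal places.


80.125

height_mm = gray/255 × 0.314; cell vol = 3.33² × mean(4 corners)
unit = 3.33² × 0.314 / (4×255) = 0.00341364 mm³ per gray-sum
row 0: Σ corner-gray over 5 cells = 2946  → 10.0566
row 1: Σ corner-gray over 5 cells = 2526  → 8.6229
row 2: Σ corner-gray over 5 cells = 2180  → 7.4417
row 3: Σ corner-gray over 5 cells = 3546  → 12.1048
row 4: Σ corner-gray over 5 cells = 3987  → 13.6102
row 5: Σ corner-gray over 5 cells = 3245  → 11.0773
row 6: Σ corner-gray over 5 cells = 2863  → 9.7733
row 7: Σ corner-gray over 5 cells = 2179  → 7.4383
Σ rows: total corner-gray = 23472  → 80.1250 mm³


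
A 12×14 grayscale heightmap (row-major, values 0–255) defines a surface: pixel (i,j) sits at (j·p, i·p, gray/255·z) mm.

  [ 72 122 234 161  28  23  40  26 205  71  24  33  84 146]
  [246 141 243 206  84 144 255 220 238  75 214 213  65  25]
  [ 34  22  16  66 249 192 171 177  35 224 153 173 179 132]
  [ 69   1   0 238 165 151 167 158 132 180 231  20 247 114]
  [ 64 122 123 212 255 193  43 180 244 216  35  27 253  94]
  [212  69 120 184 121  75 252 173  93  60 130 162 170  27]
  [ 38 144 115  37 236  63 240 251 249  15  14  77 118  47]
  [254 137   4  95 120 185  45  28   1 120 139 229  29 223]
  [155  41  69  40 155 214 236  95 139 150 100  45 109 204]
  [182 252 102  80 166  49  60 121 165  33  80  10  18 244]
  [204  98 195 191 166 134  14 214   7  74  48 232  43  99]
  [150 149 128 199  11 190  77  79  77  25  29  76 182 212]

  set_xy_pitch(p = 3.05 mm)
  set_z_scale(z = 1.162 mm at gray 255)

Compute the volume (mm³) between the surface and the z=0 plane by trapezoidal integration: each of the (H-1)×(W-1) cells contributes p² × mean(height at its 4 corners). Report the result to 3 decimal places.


height_mm = gray/255 × 1.162; cell vol = 3.05² × mean(4 corners)
unit = 3.05² × 1.162 / (4×255) = 0.0105976 mm³ per gray-sum
row 0: Σ corner-gray over 13 cells = 6787  → 71.9256
row 1: Σ corner-gray over 13 cells = 7947  → 84.2188
row 2: Σ corner-gray over 13 cells = 7043  → 74.6386
row 3: Σ corner-gray over 13 cells = 7527  → 79.7678
row 4: Σ corner-gray over 13 cells = 7421  → 78.6444
row 5: Σ corner-gray over 13 cells = 6660  → 70.5797
row 6: Σ corner-gray over 13 cells = 5944  → 62.9919
row 7: Σ corner-gray over 13 cells = 5886  → 62.3772
row 8: Σ corner-gray over 13 cells = 5843  → 61.9215
row 9: Σ corner-gray over 13 cells = 5833  → 61.8155
row 10: Σ corner-gray over 13 cells = 5941  → 62.9601
Σ rows: total corner-gray = 72832  → 771.8410 mm³

771.841


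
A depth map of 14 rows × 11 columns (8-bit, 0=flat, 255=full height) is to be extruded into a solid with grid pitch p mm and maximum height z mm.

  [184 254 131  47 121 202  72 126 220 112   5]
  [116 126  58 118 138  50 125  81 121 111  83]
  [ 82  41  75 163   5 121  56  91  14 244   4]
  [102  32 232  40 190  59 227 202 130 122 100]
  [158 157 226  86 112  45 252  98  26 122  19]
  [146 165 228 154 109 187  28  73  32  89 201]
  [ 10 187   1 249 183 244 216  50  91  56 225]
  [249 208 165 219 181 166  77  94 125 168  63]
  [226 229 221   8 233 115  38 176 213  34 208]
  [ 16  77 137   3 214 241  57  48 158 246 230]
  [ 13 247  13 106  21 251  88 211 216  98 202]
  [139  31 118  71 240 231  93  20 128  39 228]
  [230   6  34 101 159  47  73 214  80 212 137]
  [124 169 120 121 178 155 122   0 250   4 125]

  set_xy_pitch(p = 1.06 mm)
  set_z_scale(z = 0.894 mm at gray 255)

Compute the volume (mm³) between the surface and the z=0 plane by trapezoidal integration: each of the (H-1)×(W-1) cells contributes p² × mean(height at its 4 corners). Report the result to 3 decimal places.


height_mm = gray/255 × 0.894; cell vol = 1.06² × mean(4 corners)
unit = 1.06² × 0.894 / (4×255) = 0.000984802 mm³ per gray-sum
row 0: Σ corner-gray over 10 cells = 4814  → 4.7408
row 1: Σ corner-gray over 10 cells = 3761  → 3.7038
row 2: Σ corner-gray over 10 cells = 4376  → 4.3095
row 3: Σ corner-gray over 10 cells = 5095  → 5.0176
row 4: Σ corner-gray over 10 cells = 4902  → 4.8275
row 5: Σ corner-gray over 10 cells = 5266  → 5.1860
row 6: Σ corner-gray over 10 cells = 5907  → 5.8172
row 7: Σ corner-gray over 10 cells = 6086  → 5.9935
row 8: Σ corner-gray over 10 cells = 5576  → 5.4913
row 9: Σ corner-gray over 10 cells = 5325  → 5.2441
row 10: Σ corner-gray over 10 cells = 5026  → 4.9496
row 11: Σ corner-gray over 10 cells = 4528  → 4.4592
row 12: Σ corner-gray over 10 cells = 4706  → 4.6345
Σ rows: total corner-gray = 65368  → 64.3746 mm³

64.375


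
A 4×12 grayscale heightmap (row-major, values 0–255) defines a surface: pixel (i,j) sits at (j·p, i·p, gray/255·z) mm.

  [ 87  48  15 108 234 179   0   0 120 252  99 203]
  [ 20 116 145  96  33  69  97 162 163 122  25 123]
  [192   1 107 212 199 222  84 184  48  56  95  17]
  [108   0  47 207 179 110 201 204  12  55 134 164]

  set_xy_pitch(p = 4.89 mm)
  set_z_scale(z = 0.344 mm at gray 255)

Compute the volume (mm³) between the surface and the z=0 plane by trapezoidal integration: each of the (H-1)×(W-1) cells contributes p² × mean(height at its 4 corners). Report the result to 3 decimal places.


height_mm = gray/255 × 0.344; cell vol = 4.89² × mean(4 corners)
unit = 4.89² × 0.344 / (4×255) = 0.00806447 mm³ per gray-sum
row 0: Σ corner-gray over 11 cells = 4599  → 37.0885
row 1: Σ corner-gray over 11 cells = 4824  → 38.9030
row 2: Σ corner-gray over 11 cells = 5195  → 41.8949
Σ rows: total corner-gray = 14618  → 117.8865 mm³

117.886


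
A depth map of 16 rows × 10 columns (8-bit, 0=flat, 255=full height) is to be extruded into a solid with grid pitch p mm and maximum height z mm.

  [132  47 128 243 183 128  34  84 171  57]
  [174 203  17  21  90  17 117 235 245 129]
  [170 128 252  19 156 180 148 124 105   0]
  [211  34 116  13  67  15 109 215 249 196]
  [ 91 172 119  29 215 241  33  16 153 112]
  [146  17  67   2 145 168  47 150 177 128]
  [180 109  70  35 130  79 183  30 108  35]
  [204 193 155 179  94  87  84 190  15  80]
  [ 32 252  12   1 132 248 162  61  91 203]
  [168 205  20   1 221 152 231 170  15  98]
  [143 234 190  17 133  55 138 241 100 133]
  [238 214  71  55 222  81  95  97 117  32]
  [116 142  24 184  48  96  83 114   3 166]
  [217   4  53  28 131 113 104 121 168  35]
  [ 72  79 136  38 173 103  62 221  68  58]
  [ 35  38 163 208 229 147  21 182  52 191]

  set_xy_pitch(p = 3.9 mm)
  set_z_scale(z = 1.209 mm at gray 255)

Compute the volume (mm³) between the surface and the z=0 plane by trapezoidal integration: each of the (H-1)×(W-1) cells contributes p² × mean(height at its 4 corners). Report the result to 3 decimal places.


height_mm = gray/255 × 1.209; cell vol = 3.9² × mean(4 corners)
unit = 3.9² × 1.209 / (4×255) = 0.0180283 mm³ per gray-sum
row 0: Σ corner-gray over 9 cells = 4418  → 79.6491
row 1: Σ corner-gray over 9 cells = 4587  → 82.6959
row 2: Σ corner-gray over 9 cells = 4437  → 79.9917
row 3: Σ corner-gray over 9 cells = 4202  → 75.7550
row 4: Σ corner-gray over 9 cells = 3979  → 71.7347
row 5: Σ corner-gray over 9 cells = 3523  → 63.5138
row 6: Σ corner-gray over 9 cells = 3981  → 71.7708
row 7: Σ corner-gray over 9 cells = 4431  → 79.8835
row 8: Σ corner-gray over 9 cells = 4449  → 80.2080
row 9: Σ corner-gray over 9 cells = 4788  → 86.3196
row 10: Σ corner-gray over 9 cells = 4666  → 84.1202
row 11: Σ corner-gray over 9 cells = 3844  → 69.3009
row 12: Σ corner-gray over 9 cells = 3366  → 60.6833
row 13: Σ corner-gray over 9 cells = 3586  → 64.6496
row 14: Σ corner-gray over 9 cells = 4196  → 75.6468
Σ rows: total corner-gray = 62453  → 1125.9229 mm³

1125.923


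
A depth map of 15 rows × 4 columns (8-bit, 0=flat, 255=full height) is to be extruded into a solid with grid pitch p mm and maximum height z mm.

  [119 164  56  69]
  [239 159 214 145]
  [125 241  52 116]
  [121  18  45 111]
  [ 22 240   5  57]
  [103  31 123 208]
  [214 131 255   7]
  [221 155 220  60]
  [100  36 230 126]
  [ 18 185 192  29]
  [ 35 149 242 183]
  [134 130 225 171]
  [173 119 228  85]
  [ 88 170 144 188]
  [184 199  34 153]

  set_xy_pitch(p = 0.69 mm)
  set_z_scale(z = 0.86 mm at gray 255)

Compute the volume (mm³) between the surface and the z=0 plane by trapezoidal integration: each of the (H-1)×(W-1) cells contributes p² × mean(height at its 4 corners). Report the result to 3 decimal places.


height_mm = gray/255 × 0.86; cell vol = 0.69² × mean(4 corners)
unit = 0.69² × 0.86 / (4×255) = 0.000401418 mm³ per gray-sum
row 0: Σ corner-gray over 3 cells = 1758  → 0.7057
row 1: Σ corner-gray over 3 cells = 1957  → 0.7856
row 2: Σ corner-gray over 3 cells = 1185  → 0.4757
row 3: Σ corner-gray over 3 cells = 927  → 0.3721
row 4: Σ corner-gray over 3 cells = 1188  → 0.4769
row 5: Σ corner-gray over 3 cells = 1612  → 0.6471
row 6: Σ corner-gray over 3 cells = 2024  → 0.8125
row 7: Σ corner-gray over 3 cells = 1789  → 0.7181
row 8: Σ corner-gray over 3 cells = 1559  → 0.6258
row 9: Σ corner-gray over 3 cells = 1801  → 0.7230
row 10: Σ corner-gray over 3 cells = 2015  → 0.8089
row 11: Σ corner-gray over 3 cells = 1967  → 0.7896
row 12: Σ corner-gray over 3 cells = 1856  → 0.7450
row 13: Σ corner-gray over 3 cells = 1707  → 0.6852
Σ rows: total corner-gray = 23345  → 9.3711 mm³

9.371


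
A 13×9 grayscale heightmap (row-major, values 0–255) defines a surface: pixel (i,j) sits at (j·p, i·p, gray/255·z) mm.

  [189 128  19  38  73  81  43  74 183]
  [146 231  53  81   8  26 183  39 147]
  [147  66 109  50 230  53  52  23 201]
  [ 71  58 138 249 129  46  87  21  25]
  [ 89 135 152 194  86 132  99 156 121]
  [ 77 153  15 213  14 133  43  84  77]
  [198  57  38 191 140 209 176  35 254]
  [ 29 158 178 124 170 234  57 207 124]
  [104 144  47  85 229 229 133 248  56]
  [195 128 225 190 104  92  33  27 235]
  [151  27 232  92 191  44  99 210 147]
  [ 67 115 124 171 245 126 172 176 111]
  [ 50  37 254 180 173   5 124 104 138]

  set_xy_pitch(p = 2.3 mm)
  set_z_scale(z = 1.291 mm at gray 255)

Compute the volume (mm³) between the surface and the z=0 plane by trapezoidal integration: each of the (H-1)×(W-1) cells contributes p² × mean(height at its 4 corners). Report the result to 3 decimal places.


height_mm = gray/255 × 1.291; cell vol = 2.3² × mean(4 corners)
unit = 2.3² × 1.291 / (4×255) = 0.00669548 mm³ per gray-sum
row 0: Σ corner-gray over 8 cells = 2819  → 18.8746
row 1: Σ corner-gray over 8 cells = 3049  → 20.4145
row 2: Σ corner-gray over 8 cells = 3066  → 20.5283
row 3: Σ corner-gray over 8 cells = 3670  → 24.5724
row 4: Σ corner-gray over 8 cells = 3582  → 23.9832
row 5: Σ corner-gray over 8 cells = 3608  → 24.1573
row 6: Σ corner-gray over 8 cells = 4553  → 30.4845
row 7: Σ corner-gray over 8 cells = 4799  → 32.1316
row 8: Σ corner-gray over 8 cells = 4418  → 29.5806
row 9: Σ corner-gray over 8 cells = 4116  → 27.5586
row 10: Σ corner-gray over 8 cells = 4524  → 30.2904
row 11: Σ corner-gray over 8 cells = 4378  → 29.3128
Σ rows: total corner-gray = 46582  → 311.8889 mm³

311.889


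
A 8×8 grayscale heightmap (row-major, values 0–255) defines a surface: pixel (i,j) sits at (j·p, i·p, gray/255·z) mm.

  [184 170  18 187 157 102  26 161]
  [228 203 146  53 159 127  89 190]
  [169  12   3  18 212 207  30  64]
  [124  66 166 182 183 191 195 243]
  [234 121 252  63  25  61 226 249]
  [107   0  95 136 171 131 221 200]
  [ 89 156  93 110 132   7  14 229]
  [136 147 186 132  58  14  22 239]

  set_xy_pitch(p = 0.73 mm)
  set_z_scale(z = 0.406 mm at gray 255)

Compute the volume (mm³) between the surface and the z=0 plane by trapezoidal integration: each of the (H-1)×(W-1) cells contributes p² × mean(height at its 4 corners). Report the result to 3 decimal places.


5.183

height_mm = gray/255 × 0.406; cell vol = 0.73² × mean(4 corners)
unit = 0.73² × 0.406 / (4×255) = 0.000212115 mm³ per gray-sum
row 0: Σ corner-gray over 7 cells = 3637  → 0.7715
row 1: Σ corner-gray over 7 cells = 3169  → 0.6722
row 2: Σ corner-gray over 7 cells = 3530  → 0.7488
row 3: Σ corner-gray over 7 cells = 4312  → 0.9146
row 4: Σ corner-gray over 7 cells = 3794  → 0.8048
row 5: Σ corner-gray over 7 cells = 3157  → 0.6696
row 6: Σ corner-gray over 7 cells = 2835  → 0.6013
Σ rows: total corner-gray = 24434  → 5.1828 mm³


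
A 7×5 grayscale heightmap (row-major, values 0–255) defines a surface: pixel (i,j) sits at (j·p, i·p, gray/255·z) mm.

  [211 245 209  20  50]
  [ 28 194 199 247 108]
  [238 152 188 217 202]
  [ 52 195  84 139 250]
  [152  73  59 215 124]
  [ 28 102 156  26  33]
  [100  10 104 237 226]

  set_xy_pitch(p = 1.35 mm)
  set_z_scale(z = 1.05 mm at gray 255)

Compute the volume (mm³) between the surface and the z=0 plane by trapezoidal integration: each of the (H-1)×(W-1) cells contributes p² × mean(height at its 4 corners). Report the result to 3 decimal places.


height_mm = gray/255 × 1.05; cell vol = 1.35² × mean(4 corners)
unit = 1.35² × 1.05 / (4×255) = 0.0018761 mm³ per gray-sum
row 0: Σ corner-gray over 4 cells = 2625  → 4.9248
row 1: Σ corner-gray over 4 cells = 2970  → 5.5720
row 2: Σ corner-gray over 4 cells = 2692  → 5.0505
row 3: Σ corner-gray over 4 cells = 2108  → 3.9548
row 4: Σ corner-gray over 4 cells = 1599  → 2.9999
row 5: Σ corner-gray over 4 cells = 1657  → 3.1087
Σ rows: total corner-gray = 13651  → 25.6107 mm³

25.611


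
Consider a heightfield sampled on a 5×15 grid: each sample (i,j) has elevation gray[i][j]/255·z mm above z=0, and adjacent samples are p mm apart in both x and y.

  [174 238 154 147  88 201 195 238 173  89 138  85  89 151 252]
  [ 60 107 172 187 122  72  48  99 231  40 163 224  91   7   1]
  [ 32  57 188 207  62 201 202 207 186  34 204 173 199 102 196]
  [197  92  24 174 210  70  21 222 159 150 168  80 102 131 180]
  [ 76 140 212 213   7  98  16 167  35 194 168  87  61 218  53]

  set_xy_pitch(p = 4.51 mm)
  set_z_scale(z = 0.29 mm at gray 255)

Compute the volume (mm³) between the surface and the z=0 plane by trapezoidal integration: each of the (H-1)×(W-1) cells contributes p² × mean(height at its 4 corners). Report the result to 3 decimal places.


172.581

height_mm = gray/255 × 0.29; cell vol = 4.51² × mean(4 corners)
unit = 4.51² × 0.29 / (4×255) = 0.00578297 mm³ per gray-sum
row 0: Σ corner-gray over 14 cells = 7585  → 43.8638
row 1: Σ corner-gray over 14 cells = 7459  → 43.1352
row 2: Σ corner-gray over 14 cells = 7855  → 45.4252
row 3: Σ corner-gray over 14 cells = 6944  → 40.1569
Σ rows: total corner-gray = 29843  → 172.5812 mm³


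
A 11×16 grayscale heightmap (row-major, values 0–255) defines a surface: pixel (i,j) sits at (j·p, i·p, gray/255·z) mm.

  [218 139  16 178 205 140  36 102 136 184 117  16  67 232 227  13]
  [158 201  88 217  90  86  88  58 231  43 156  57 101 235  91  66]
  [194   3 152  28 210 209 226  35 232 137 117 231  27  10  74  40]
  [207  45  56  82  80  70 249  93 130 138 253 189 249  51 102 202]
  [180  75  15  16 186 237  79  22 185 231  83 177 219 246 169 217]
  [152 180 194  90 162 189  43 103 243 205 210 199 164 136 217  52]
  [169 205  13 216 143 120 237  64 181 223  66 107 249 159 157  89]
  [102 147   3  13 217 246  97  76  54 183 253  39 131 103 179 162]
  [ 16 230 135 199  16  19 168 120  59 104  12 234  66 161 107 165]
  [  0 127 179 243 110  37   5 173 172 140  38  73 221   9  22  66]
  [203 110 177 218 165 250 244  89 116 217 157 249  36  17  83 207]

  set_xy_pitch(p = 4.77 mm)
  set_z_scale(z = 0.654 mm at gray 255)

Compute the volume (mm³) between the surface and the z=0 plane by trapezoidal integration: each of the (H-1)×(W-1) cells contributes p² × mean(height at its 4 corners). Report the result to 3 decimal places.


1155.142

height_mm = gray/255 × 0.654; cell vol = 4.77² × mean(4 corners)
unit = 4.77² × 0.654 / (4×255) = 0.0145886 mm³ per gray-sum
row 0: Σ corner-gray over 15 cells = 7529  → 109.8378
row 1: Σ corner-gray over 15 cells = 7324  → 106.8471
row 2: Σ corner-gray over 15 cells = 7599  → 110.8590
row 3: Σ corner-gray over 15 cells = 8260  → 120.5020
row 4: Σ corner-gray over 15 cells = 9151  → 133.5005
row 5: Σ corner-gray over 15 cells = 9412  → 137.3081
row 6: Σ corner-gray over 15 cells = 8284  → 120.8522
row 7: Σ corner-gray over 15 cells = 7187  → 104.8484
row 8: Σ corner-gray over 15 cells = 6605  → 96.3579
row 9: Σ corner-gray over 15 cells = 7830  → 114.2289
Σ rows: total corner-gray = 79181  → 1155.1418 mm³


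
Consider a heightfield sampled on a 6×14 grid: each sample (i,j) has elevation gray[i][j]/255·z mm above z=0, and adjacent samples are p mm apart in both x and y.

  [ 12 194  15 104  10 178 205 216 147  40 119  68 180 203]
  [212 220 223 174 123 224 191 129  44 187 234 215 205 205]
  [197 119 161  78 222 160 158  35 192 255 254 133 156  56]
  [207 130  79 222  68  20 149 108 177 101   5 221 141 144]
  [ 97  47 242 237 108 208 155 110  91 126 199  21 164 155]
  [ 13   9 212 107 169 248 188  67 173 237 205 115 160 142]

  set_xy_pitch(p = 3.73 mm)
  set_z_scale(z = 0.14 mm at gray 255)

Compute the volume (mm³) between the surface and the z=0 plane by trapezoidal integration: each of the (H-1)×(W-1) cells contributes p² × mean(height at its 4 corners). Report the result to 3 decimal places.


73.581

height_mm = gray/255 × 0.14; cell vol = 3.73² × mean(4 corners)
unit = 3.73² × 0.14 / (4×255) = 0.00190961 mm³ per gray-sum
row 0: Σ corner-gray over 13 cells = 7922  → 15.1280
row 1: Σ corner-gray over 13 cells = 8854  → 16.9077
row 2: Σ corner-gray over 13 cells = 7292  → 13.9249
row 3: Σ corner-gray over 13 cells = 6861  → 13.1019
row 4: Σ corner-gray over 13 cells = 7603  → 14.5188
Σ rows: total corner-gray = 38532  → 73.5812 mm³


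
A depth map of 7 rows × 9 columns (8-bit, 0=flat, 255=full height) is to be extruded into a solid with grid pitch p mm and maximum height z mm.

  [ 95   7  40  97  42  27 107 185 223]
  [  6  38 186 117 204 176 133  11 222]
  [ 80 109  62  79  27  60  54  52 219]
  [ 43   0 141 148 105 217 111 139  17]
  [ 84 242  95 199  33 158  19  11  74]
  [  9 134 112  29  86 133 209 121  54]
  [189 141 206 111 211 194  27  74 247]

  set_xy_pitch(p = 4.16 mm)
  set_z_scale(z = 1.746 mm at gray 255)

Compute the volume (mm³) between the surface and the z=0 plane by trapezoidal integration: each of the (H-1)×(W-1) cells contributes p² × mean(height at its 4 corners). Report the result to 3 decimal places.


height_mm = gray/255 × 1.746; cell vol = 4.16² × mean(4 corners)
unit = 4.16² × 1.746 / (4×255) = 0.0296231 mm³ per gray-sum
row 0: Σ corner-gray over 8 cells = 3286  → 97.3416
row 1: Σ corner-gray over 8 cells = 3143  → 93.1055
row 2: Σ corner-gray over 8 cells = 2967  → 87.8918
row 3: Σ corner-gray over 8 cells = 3454  → 102.3182
row 4: Σ corner-gray over 8 cells = 3383  → 100.2150
row 5: Σ corner-gray over 8 cells = 4075  → 120.7142
Σ rows: total corner-gray = 20308  → 601.5862 mm³

601.586


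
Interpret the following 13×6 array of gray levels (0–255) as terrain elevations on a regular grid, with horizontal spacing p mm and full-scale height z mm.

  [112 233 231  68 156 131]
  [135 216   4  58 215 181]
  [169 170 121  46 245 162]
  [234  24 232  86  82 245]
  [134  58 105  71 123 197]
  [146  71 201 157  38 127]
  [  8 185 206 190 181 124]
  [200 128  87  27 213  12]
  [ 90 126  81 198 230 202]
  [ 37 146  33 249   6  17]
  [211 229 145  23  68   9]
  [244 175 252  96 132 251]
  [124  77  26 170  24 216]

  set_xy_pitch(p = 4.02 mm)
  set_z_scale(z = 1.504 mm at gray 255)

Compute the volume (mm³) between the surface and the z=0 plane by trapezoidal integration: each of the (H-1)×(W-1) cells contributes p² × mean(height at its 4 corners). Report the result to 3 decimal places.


756.298

height_mm = gray/255 × 1.504; cell vol = 4.02² × mean(4 corners)
unit = 4.02² × 1.504 / (4×255) = 0.0238287 mm³ per gray-sum
row 0: Σ corner-gray over 5 cells = 2921  → 69.6035
row 1: Σ corner-gray over 5 cells = 2797  → 66.6488
row 2: Σ corner-gray over 5 cells = 2822  → 67.2445
row 3: Σ corner-gray over 5 cells = 2372  → 56.5216
row 4: Σ corner-gray over 5 cells = 2252  → 53.6622
row 5: Σ corner-gray over 5 cells = 2863  → 68.2215
row 6: Σ corner-gray over 5 cells = 2778  → 66.1960
row 7: Σ corner-gray over 5 cells = 2684  → 63.9561
row 8: Σ corner-gray over 5 cells = 2484  → 59.1904
row 9: Σ corner-gray over 5 cells = 2072  → 49.3730
row 10: Σ corner-gray over 5 cells = 2955  → 70.4137
row 11: Σ corner-gray over 5 cells = 2739  → 65.2667
Σ rows: total corner-gray = 31739  → 756.2981 mm³
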